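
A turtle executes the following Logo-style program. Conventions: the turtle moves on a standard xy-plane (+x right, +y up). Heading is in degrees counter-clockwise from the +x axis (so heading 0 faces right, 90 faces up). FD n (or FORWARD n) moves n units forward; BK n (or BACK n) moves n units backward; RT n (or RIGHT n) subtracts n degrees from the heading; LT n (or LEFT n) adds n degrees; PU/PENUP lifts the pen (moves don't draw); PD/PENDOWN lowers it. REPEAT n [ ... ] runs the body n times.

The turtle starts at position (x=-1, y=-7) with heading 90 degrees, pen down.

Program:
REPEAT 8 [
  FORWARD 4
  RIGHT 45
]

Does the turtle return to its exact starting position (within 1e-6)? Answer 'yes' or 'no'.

Executing turtle program step by step:
Start: pos=(-1,-7), heading=90, pen down
REPEAT 8 [
  -- iteration 1/8 --
  FD 4: (-1,-7) -> (-1,-3) [heading=90, draw]
  RT 45: heading 90 -> 45
  -- iteration 2/8 --
  FD 4: (-1,-3) -> (1.828,-0.172) [heading=45, draw]
  RT 45: heading 45 -> 0
  -- iteration 3/8 --
  FD 4: (1.828,-0.172) -> (5.828,-0.172) [heading=0, draw]
  RT 45: heading 0 -> 315
  -- iteration 4/8 --
  FD 4: (5.828,-0.172) -> (8.657,-3) [heading=315, draw]
  RT 45: heading 315 -> 270
  -- iteration 5/8 --
  FD 4: (8.657,-3) -> (8.657,-7) [heading=270, draw]
  RT 45: heading 270 -> 225
  -- iteration 6/8 --
  FD 4: (8.657,-7) -> (5.828,-9.828) [heading=225, draw]
  RT 45: heading 225 -> 180
  -- iteration 7/8 --
  FD 4: (5.828,-9.828) -> (1.828,-9.828) [heading=180, draw]
  RT 45: heading 180 -> 135
  -- iteration 8/8 --
  FD 4: (1.828,-9.828) -> (-1,-7) [heading=135, draw]
  RT 45: heading 135 -> 90
]
Final: pos=(-1,-7), heading=90, 8 segment(s) drawn

Start position: (-1, -7)
Final position: (-1, -7)
Distance = 0; < 1e-6 -> CLOSED

Answer: yes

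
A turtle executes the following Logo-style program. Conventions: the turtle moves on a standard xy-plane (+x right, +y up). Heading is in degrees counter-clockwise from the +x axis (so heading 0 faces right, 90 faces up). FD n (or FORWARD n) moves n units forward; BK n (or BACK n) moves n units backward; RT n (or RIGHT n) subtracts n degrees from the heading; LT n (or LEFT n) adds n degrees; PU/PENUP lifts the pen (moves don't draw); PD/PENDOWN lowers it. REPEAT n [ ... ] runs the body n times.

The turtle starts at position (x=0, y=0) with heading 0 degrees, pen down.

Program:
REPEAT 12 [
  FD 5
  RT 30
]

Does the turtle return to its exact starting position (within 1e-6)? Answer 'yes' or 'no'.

Executing turtle program step by step:
Start: pos=(0,0), heading=0, pen down
REPEAT 12 [
  -- iteration 1/12 --
  FD 5: (0,0) -> (5,0) [heading=0, draw]
  RT 30: heading 0 -> 330
  -- iteration 2/12 --
  FD 5: (5,0) -> (9.33,-2.5) [heading=330, draw]
  RT 30: heading 330 -> 300
  -- iteration 3/12 --
  FD 5: (9.33,-2.5) -> (11.83,-6.83) [heading=300, draw]
  RT 30: heading 300 -> 270
  -- iteration 4/12 --
  FD 5: (11.83,-6.83) -> (11.83,-11.83) [heading=270, draw]
  RT 30: heading 270 -> 240
  -- iteration 5/12 --
  FD 5: (11.83,-11.83) -> (9.33,-16.16) [heading=240, draw]
  RT 30: heading 240 -> 210
  -- iteration 6/12 --
  FD 5: (9.33,-16.16) -> (5,-18.66) [heading=210, draw]
  RT 30: heading 210 -> 180
  -- iteration 7/12 --
  FD 5: (5,-18.66) -> (0,-18.66) [heading=180, draw]
  RT 30: heading 180 -> 150
  -- iteration 8/12 --
  FD 5: (0,-18.66) -> (-4.33,-16.16) [heading=150, draw]
  RT 30: heading 150 -> 120
  -- iteration 9/12 --
  FD 5: (-4.33,-16.16) -> (-6.83,-11.83) [heading=120, draw]
  RT 30: heading 120 -> 90
  -- iteration 10/12 --
  FD 5: (-6.83,-11.83) -> (-6.83,-6.83) [heading=90, draw]
  RT 30: heading 90 -> 60
  -- iteration 11/12 --
  FD 5: (-6.83,-6.83) -> (-4.33,-2.5) [heading=60, draw]
  RT 30: heading 60 -> 30
  -- iteration 12/12 --
  FD 5: (-4.33,-2.5) -> (0,0) [heading=30, draw]
  RT 30: heading 30 -> 0
]
Final: pos=(0,0), heading=0, 12 segment(s) drawn

Start position: (0, 0)
Final position: (0, 0)
Distance = 0; < 1e-6 -> CLOSED

Answer: yes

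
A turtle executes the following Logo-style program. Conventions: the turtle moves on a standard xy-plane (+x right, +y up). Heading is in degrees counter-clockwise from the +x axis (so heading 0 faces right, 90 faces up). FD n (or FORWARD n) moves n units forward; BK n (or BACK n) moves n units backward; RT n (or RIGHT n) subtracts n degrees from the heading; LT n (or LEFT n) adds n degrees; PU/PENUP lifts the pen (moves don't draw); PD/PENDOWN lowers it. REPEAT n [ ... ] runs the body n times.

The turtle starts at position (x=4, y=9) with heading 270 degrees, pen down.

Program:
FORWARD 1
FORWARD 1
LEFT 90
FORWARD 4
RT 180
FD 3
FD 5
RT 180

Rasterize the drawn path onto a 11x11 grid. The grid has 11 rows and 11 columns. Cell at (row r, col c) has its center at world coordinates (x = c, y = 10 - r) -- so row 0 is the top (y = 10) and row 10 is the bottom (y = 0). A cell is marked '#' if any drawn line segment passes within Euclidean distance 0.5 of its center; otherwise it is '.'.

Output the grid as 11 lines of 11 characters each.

Segment 0: (4,9) -> (4,8)
Segment 1: (4,8) -> (4,7)
Segment 2: (4,7) -> (8,7)
Segment 3: (8,7) -> (5,7)
Segment 4: (5,7) -> (0,7)

Answer: ...........
....#......
....#......
#########..
...........
...........
...........
...........
...........
...........
...........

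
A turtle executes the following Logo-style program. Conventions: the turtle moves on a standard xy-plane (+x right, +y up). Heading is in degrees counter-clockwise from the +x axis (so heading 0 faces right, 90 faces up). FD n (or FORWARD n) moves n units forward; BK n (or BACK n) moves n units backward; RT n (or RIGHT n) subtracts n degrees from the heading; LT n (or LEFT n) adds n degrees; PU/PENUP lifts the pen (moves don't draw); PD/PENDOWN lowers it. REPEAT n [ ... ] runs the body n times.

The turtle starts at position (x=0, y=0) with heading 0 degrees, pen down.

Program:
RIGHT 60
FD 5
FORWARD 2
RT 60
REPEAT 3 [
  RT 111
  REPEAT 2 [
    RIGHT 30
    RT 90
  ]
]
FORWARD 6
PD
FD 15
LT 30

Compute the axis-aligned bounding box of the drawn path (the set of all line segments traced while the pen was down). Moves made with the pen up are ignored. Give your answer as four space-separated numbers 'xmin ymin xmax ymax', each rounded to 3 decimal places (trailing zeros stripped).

Answer: 0 -27.033 3.5 0

Derivation:
Executing turtle program step by step:
Start: pos=(0,0), heading=0, pen down
RT 60: heading 0 -> 300
FD 5: (0,0) -> (2.5,-4.33) [heading=300, draw]
FD 2: (2.5,-4.33) -> (3.5,-6.062) [heading=300, draw]
RT 60: heading 300 -> 240
REPEAT 3 [
  -- iteration 1/3 --
  RT 111: heading 240 -> 129
  REPEAT 2 [
    -- iteration 1/2 --
    RT 30: heading 129 -> 99
    RT 90: heading 99 -> 9
    -- iteration 2/2 --
    RT 30: heading 9 -> 339
    RT 90: heading 339 -> 249
  ]
  -- iteration 2/3 --
  RT 111: heading 249 -> 138
  REPEAT 2 [
    -- iteration 1/2 --
    RT 30: heading 138 -> 108
    RT 90: heading 108 -> 18
    -- iteration 2/2 --
    RT 30: heading 18 -> 348
    RT 90: heading 348 -> 258
  ]
  -- iteration 3/3 --
  RT 111: heading 258 -> 147
  REPEAT 2 [
    -- iteration 1/2 --
    RT 30: heading 147 -> 117
    RT 90: heading 117 -> 27
    -- iteration 2/2 --
    RT 30: heading 27 -> 357
    RT 90: heading 357 -> 267
  ]
]
FD 6: (3.5,-6.062) -> (3.186,-12.054) [heading=267, draw]
PD: pen down
FD 15: (3.186,-12.054) -> (2.401,-27.033) [heading=267, draw]
LT 30: heading 267 -> 297
Final: pos=(2.401,-27.033), heading=297, 4 segment(s) drawn

Segment endpoints: x in {0, 2.401, 2.5, 3.186, 3.5}, y in {-27.033, -12.054, -6.062, -4.33, 0}
xmin=0, ymin=-27.033, xmax=3.5, ymax=0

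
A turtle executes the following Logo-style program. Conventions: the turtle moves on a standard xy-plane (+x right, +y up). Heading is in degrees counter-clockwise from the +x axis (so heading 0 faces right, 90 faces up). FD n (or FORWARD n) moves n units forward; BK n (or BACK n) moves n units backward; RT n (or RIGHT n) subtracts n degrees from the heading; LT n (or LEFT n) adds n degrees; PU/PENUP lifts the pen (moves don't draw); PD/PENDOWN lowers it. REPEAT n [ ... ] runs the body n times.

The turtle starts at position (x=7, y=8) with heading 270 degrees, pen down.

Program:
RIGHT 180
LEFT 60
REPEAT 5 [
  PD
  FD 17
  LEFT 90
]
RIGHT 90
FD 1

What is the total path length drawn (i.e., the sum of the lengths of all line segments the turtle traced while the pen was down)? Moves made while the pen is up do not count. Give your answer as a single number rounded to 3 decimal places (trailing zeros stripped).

Executing turtle program step by step:
Start: pos=(7,8), heading=270, pen down
RT 180: heading 270 -> 90
LT 60: heading 90 -> 150
REPEAT 5 [
  -- iteration 1/5 --
  PD: pen down
  FD 17: (7,8) -> (-7.722,16.5) [heading=150, draw]
  LT 90: heading 150 -> 240
  -- iteration 2/5 --
  PD: pen down
  FD 17: (-7.722,16.5) -> (-16.222,1.778) [heading=240, draw]
  LT 90: heading 240 -> 330
  -- iteration 3/5 --
  PD: pen down
  FD 17: (-16.222,1.778) -> (-1.5,-6.722) [heading=330, draw]
  LT 90: heading 330 -> 60
  -- iteration 4/5 --
  PD: pen down
  FD 17: (-1.5,-6.722) -> (7,8) [heading=60, draw]
  LT 90: heading 60 -> 150
  -- iteration 5/5 --
  PD: pen down
  FD 17: (7,8) -> (-7.722,16.5) [heading=150, draw]
  LT 90: heading 150 -> 240
]
RT 90: heading 240 -> 150
FD 1: (-7.722,16.5) -> (-8.588,17) [heading=150, draw]
Final: pos=(-8.588,17), heading=150, 6 segment(s) drawn

Segment lengths:
  seg 1: (7,8) -> (-7.722,16.5), length = 17
  seg 2: (-7.722,16.5) -> (-16.222,1.778), length = 17
  seg 3: (-16.222,1.778) -> (-1.5,-6.722), length = 17
  seg 4: (-1.5,-6.722) -> (7,8), length = 17
  seg 5: (7,8) -> (-7.722,16.5), length = 17
  seg 6: (-7.722,16.5) -> (-8.588,17), length = 1
Total = 86

Answer: 86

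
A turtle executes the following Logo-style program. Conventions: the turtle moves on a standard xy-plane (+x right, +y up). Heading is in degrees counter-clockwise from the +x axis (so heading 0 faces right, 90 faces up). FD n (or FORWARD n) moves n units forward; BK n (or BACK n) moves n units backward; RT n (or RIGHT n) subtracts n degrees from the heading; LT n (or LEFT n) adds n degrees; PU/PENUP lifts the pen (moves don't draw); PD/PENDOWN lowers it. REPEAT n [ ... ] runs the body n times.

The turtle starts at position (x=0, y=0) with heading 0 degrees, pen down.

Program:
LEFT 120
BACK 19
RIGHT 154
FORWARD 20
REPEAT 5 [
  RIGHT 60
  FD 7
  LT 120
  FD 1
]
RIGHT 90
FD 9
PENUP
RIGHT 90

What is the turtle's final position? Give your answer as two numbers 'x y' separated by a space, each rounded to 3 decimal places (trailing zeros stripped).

Executing turtle program step by step:
Start: pos=(0,0), heading=0, pen down
LT 120: heading 0 -> 120
BK 19: (0,0) -> (9.5,-16.454) [heading=120, draw]
RT 154: heading 120 -> 326
FD 20: (9.5,-16.454) -> (26.081,-27.638) [heading=326, draw]
REPEAT 5 [
  -- iteration 1/5 --
  RT 60: heading 326 -> 266
  FD 7: (26.081,-27.638) -> (25.592,-34.621) [heading=266, draw]
  LT 120: heading 266 -> 26
  FD 1: (25.592,-34.621) -> (26.491,-34.183) [heading=26, draw]
  -- iteration 2/5 --
  RT 60: heading 26 -> 326
  FD 7: (26.491,-34.183) -> (32.295,-38.097) [heading=326, draw]
  LT 120: heading 326 -> 86
  FD 1: (32.295,-38.097) -> (32.364,-37.1) [heading=86, draw]
  -- iteration 3/5 --
  RT 60: heading 86 -> 26
  FD 7: (32.364,-37.1) -> (38.656,-34.031) [heading=26, draw]
  LT 120: heading 26 -> 146
  FD 1: (38.656,-34.031) -> (37.827,-33.472) [heading=146, draw]
  -- iteration 4/5 --
  RT 60: heading 146 -> 86
  FD 7: (37.827,-33.472) -> (38.315,-26.489) [heading=86, draw]
  LT 120: heading 86 -> 206
  FD 1: (38.315,-26.489) -> (37.416,-26.927) [heading=206, draw]
  -- iteration 5/5 --
  RT 60: heading 206 -> 146
  FD 7: (37.416,-26.927) -> (31.613,-23.013) [heading=146, draw]
  LT 120: heading 146 -> 266
  FD 1: (31.613,-23.013) -> (31.543,-24.011) [heading=266, draw]
]
RT 90: heading 266 -> 176
FD 9: (31.543,-24.011) -> (22.565,-23.383) [heading=176, draw]
PU: pen up
RT 90: heading 176 -> 86
Final: pos=(22.565,-23.383), heading=86, 13 segment(s) drawn

Answer: 22.565 -23.383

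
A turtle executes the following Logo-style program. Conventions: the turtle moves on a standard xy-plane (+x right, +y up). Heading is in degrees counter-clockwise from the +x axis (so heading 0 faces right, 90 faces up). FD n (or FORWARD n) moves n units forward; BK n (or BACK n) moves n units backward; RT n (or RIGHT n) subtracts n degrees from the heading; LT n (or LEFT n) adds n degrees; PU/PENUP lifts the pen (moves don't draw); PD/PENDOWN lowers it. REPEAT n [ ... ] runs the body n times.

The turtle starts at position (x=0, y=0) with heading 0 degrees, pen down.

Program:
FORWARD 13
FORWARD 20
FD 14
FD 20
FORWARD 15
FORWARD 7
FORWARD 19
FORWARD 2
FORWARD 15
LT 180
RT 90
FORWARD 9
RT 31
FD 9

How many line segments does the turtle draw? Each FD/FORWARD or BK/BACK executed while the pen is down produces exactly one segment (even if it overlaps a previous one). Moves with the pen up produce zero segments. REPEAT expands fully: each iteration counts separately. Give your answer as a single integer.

Answer: 11

Derivation:
Executing turtle program step by step:
Start: pos=(0,0), heading=0, pen down
FD 13: (0,0) -> (13,0) [heading=0, draw]
FD 20: (13,0) -> (33,0) [heading=0, draw]
FD 14: (33,0) -> (47,0) [heading=0, draw]
FD 20: (47,0) -> (67,0) [heading=0, draw]
FD 15: (67,0) -> (82,0) [heading=0, draw]
FD 7: (82,0) -> (89,0) [heading=0, draw]
FD 19: (89,0) -> (108,0) [heading=0, draw]
FD 2: (108,0) -> (110,0) [heading=0, draw]
FD 15: (110,0) -> (125,0) [heading=0, draw]
LT 180: heading 0 -> 180
RT 90: heading 180 -> 90
FD 9: (125,0) -> (125,9) [heading=90, draw]
RT 31: heading 90 -> 59
FD 9: (125,9) -> (129.635,16.715) [heading=59, draw]
Final: pos=(129.635,16.715), heading=59, 11 segment(s) drawn
Segments drawn: 11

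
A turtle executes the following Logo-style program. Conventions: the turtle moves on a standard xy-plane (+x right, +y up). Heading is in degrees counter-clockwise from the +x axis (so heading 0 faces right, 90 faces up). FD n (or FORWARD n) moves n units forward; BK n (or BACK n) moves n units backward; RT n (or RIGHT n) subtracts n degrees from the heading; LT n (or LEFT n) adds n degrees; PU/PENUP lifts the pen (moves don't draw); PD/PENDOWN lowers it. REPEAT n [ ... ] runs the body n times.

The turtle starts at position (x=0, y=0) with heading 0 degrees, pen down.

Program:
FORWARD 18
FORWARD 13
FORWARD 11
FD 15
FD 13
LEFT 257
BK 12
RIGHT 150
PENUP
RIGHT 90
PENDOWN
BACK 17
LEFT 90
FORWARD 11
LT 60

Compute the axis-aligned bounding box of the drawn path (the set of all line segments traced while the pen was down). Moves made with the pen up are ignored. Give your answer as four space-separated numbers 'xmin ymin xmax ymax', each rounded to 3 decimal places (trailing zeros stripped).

Answer: 0 0 72.699 17.241

Derivation:
Executing turtle program step by step:
Start: pos=(0,0), heading=0, pen down
FD 18: (0,0) -> (18,0) [heading=0, draw]
FD 13: (18,0) -> (31,0) [heading=0, draw]
FD 11: (31,0) -> (42,0) [heading=0, draw]
FD 15: (42,0) -> (57,0) [heading=0, draw]
FD 13: (57,0) -> (70,0) [heading=0, draw]
LT 257: heading 0 -> 257
BK 12: (70,0) -> (72.699,11.692) [heading=257, draw]
RT 150: heading 257 -> 107
PU: pen up
RT 90: heading 107 -> 17
PD: pen down
BK 17: (72.699,11.692) -> (56.442,6.722) [heading=17, draw]
LT 90: heading 17 -> 107
FD 11: (56.442,6.722) -> (53.226,17.241) [heading=107, draw]
LT 60: heading 107 -> 167
Final: pos=(53.226,17.241), heading=167, 8 segment(s) drawn

Segment endpoints: x in {0, 18, 31, 42, 53.226, 56.442, 57, 70, 72.699}, y in {0, 6.722, 11.692, 17.241}
xmin=0, ymin=0, xmax=72.699, ymax=17.241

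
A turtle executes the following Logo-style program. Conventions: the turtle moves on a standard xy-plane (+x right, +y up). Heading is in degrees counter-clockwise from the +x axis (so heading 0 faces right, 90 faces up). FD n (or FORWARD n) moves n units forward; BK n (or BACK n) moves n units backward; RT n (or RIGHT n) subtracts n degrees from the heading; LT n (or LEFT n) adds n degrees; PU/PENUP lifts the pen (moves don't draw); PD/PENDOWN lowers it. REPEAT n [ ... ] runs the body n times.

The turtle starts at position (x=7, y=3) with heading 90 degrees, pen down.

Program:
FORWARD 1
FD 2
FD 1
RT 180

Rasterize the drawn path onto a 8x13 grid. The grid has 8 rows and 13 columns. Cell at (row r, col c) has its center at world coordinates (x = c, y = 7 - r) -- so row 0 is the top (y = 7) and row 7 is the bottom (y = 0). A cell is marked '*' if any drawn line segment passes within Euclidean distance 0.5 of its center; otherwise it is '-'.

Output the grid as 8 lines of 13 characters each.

Segment 0: (7,3) -> (7,4)
Segment 1: (7,4) -> (7,6)
Segment 2: (7,6) -> (7,7)

Answer: -------*-----
-------*-----
-------*-----
-------*-----
-------*-----
-------------
-------------
-------------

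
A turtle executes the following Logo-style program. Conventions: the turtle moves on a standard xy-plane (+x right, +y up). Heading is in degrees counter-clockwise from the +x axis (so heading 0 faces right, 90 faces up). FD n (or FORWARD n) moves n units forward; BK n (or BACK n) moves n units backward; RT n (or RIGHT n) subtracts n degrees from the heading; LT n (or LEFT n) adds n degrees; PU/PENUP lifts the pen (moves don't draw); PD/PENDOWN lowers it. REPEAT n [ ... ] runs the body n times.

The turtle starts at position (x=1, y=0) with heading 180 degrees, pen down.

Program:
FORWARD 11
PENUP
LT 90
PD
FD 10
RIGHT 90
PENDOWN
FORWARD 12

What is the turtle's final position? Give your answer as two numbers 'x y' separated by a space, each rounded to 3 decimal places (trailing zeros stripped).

Answer: -22 -10

Derivation:
Executing turtle program step by step:
Start: pos=(1,0), heading=180, pen down
FD 11: (1,0) -> (-10,0) [heading=180, draw]
PU: pen up
LT 90: heading 180 -> 270
PD: pen down
FD 10: (-10,0) -> (-10,-10) [heading=270, draw]
RT 90: heading 270 -> 180
PD: pen down
FD 12: (-10,-10) -> (-22,-10) [heading=180, draw]
Final: pos=(-22,-10), heading=180, 3 segment(s) drawn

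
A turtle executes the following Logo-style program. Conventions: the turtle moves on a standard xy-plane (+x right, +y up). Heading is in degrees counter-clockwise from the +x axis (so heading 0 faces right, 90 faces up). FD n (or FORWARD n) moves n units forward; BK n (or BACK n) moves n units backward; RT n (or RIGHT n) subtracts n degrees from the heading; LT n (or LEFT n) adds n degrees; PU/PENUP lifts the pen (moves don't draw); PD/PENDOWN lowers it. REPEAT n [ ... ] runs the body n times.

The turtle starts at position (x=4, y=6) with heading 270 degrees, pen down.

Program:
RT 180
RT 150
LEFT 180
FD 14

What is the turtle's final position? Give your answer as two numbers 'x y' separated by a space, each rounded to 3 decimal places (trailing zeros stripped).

Answer: -3 18.124

Derivation:
Executing turtle program step by step:
Start: pos=(4,6), heading=270, pen down
RT 180: heading 270 -> 90
RT 150: heading 90 -> 300
LT 180: heading 300 -> 120
FD 14: (4,6) -> (-3,18.124) [heading=120, draw]
Final: pos=(-3,18.124), heading=120, 1 segment(s) drawn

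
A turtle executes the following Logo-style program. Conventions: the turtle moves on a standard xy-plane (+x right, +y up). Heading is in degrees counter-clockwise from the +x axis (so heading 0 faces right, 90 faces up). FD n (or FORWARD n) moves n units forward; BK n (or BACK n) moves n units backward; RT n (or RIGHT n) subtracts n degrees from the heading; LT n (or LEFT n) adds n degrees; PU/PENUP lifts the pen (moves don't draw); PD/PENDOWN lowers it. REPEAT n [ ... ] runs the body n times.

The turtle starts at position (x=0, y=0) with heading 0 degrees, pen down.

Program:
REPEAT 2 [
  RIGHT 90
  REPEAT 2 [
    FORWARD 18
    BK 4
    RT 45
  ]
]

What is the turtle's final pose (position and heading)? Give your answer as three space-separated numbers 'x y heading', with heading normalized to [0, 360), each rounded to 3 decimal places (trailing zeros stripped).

Executing turtle program step by step:
Start: pos=(0,0), heading=0, pen down
REPEAT 2 [
  -- iteration 1/2 --
  RT 90: heading 0 -> 270
  REPEAT 2 [
    -- iteration 1/2 --
    FD 18: (0,0) -> (0,-18) [heading=270, draw]
    BK 4: (0,-18) -> (0,-14) [heading=270, draw]
    RT 45: heading 270 -> 225
    -- iteration 2/2 --
    FD 18: (0,-14) -> (-12.728,-26.728) [heading=225, draw]
    BK 4: (-12.728,-26.728) -> (-9.899,-23.899) [heading=225, draw]
    RT 45: heading 225 -> 180
  ]
  -- iteration 2/2 --
  RT 90: heading 180 -> 90
  REPEAT 2 [
    -- iteration 1/2 --
    FD 18: (-9.899,-23.899) -> (-9.899,-5.899) [heading=90, draw]
    BK 4: (-9.899,-5.899) -> (-9.899,-9.899) [heading=90, draw]
    RT 45: heading 90 -> 45
    -- iteration 2/2 --
    FD 18: (-9.899,-9.899) -> (2.828,2.828) [heading=45, draw]
    BK 4: (2.828,2.828) -> (0,0) [heading=45, draw]
    RT 45: heading 45 -> 0
  ]
]
Final: pos=(0,0), heading=0, 8 segment(s) drawn

Answer: 0 0 0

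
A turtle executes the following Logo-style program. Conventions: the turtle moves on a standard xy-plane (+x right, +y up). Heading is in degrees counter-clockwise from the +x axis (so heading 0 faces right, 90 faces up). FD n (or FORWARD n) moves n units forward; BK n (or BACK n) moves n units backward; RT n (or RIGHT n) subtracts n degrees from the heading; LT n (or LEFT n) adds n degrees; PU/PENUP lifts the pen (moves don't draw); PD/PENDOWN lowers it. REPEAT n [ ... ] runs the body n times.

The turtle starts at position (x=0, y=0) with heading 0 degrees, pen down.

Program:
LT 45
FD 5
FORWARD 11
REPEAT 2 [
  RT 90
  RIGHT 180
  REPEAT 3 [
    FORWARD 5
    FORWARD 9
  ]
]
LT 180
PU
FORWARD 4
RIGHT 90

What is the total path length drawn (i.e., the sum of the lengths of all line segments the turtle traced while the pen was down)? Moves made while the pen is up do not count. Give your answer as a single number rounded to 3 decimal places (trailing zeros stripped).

Answer: 100

Derivation:
Executing turtle program step by step:
Start: pos=(0,0), heading=0, pen down
LT 45: heading 0 -> 45
FD 5: (0,0) -> (3.536,3.536) [heading=45, draw]
FD 11: (3.536,3.536) -> (11.314,11.314) [heading=45, draw]
REPEAT 2 [
  -- iteration 1/2 --
  RT 90: heading 45 -> 315
  RT 180: heading 315 -> 135
  REPEAT 3 [
    -- iteration 1/3 --
    FD 5: (11.314,11.314) -> (7.778,14.849) [heading=135, draw]
    FD 9: (7.778,14.849) -> (1.414,21.213) [heading=135, draw]
    -- iteration 2/3 --
    FD 5: (1.414,21.213) -> (-2.121,24.749) [heading=135, draw]
    FD 9: (-2.121,24.749) -> (-8.485,31.113) [heading=135, draw]
    -- iteration 3/3 --
    FD 5: (-8.485,31.113) -> (-12.021,34.648) [heading=135, draw]
    FD 9: (-12.021,34.648) -> (-18.385,41.012) [heading=135, draw]
  ]
  -- iteration 2/2 --
  RT 90: heading 135 -> 45
  RT 180: heading 45 -> 225
  REPEAT 3 [
    -- iteration 1/3 --
    FD 5: (-18.385,41.012) -> (-21.92,37.477) [heading=225, draw]
    FD 9: (-21.92,37.477) -> (-28.284,31.113) [heading=225, draw]
    -- iteration 2/3 --
    FD 5: (-28.284,31.113) -> (-31.82,27.577) [heading=225, draw]
    FD 9: (-31.82,27.577) -> (-38.184,21.213) [heading=225, draw]
    -- iteration 3/3 --
    FD 5: (-38.184,21.213) -> (-41.719,17.678) [heading=225, draw]
    FD 9: (-41.719,17.678) -> (-48.083,11.314) [heading=225, draw]
  ]
]
LT 180: heading 225 -> 45
PU: pen up
FD 4: (-48.083,11.314) -> (-45.255,14.142) [heading=45, move]
RT 90: heading 45 -> 315
Final: pos=(-45.255,14.142), heading=315, 14 segment(s) drawn

Segment lengths:
  seg 1: (0,0) -> (3.536,3.536), length = 5
  seg 2: (3.536,3.536) -> (11.314,11.314), length = 11
  seg 3: (11.314,11.314) -> (7.778,14.849), length = 5
  seg 4: (7.778,14.849) -> (1.414,21.213), length = 9
  seg 5: (1.414,21.213) -> (-2.121,24.749), length = 5
  seg 6: (-2.121,24.749) -> (-8.485,31.113), length = 9
  seg 7: (-8.485,31.113) -> (-12.021,34.648), length = 5
  seg 8: (-12.021,34.648) -> (-18.385,41.012), length = 9
  seg 9: (-18.385,41.012) -> (-21.92,37.477), length = 5
  seg 10: (-21.92,37.477) -> (-28.284,31.113), length = 9
  seg 11: (-28.284,31.113) -> (-31.82,27.577), length = 5
  seg 12: (-31.82,27.577) -> (-38.184,21.213), length = 9
  seg 13: (-38.184,21.213) -> (-41.719,17.678), length = 5
  seg 14: (-41.719,17.678) -> (-48.083,11.314), length = 9
Total = 100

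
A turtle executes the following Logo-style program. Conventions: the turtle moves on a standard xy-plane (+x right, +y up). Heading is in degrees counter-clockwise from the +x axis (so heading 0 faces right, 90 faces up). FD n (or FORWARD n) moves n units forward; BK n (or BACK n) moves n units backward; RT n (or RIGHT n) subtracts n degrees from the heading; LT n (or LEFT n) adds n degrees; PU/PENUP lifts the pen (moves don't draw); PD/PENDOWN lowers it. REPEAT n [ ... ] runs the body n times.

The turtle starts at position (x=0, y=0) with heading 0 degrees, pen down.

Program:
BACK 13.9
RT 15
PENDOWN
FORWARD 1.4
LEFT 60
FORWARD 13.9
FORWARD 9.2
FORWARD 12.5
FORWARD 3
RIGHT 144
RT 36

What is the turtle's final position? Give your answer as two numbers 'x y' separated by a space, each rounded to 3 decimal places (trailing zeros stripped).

Answer: 14.747 26.932

Derivation:
Executing turtle program step by step:
Start: pos=(0,0), heading=0, pen down
BK 13.9: (0,0) -> (-13.9,0) [heading=0, draw]
RT 15: heading 0 -> 345
PD: pen down
FD 1.4: (-13.9,0) -> (-12.548,-0.362) [heading=345, draw]
LT 60: heading 345 -> 45
FD 13.9: (-12.548,-0.362) -> (-2.719,9.466) [heading=45, draw]
FD 9.2: (-2.719,9.466) -> (3.786,15.972) [heading=45, draw]
FD 12.5: (3.786,15.972) -> (12.625,24.811) [heading=45, draw]
FD 3: (12.625,24.811) -> (14.747,26.932) [heading=45, draw]
RT 144: heading 45 -> 261
RT 36: heading 261 -> 225
Final: pos=(14.747,26.932), heading=225, 6 segment(s) drawn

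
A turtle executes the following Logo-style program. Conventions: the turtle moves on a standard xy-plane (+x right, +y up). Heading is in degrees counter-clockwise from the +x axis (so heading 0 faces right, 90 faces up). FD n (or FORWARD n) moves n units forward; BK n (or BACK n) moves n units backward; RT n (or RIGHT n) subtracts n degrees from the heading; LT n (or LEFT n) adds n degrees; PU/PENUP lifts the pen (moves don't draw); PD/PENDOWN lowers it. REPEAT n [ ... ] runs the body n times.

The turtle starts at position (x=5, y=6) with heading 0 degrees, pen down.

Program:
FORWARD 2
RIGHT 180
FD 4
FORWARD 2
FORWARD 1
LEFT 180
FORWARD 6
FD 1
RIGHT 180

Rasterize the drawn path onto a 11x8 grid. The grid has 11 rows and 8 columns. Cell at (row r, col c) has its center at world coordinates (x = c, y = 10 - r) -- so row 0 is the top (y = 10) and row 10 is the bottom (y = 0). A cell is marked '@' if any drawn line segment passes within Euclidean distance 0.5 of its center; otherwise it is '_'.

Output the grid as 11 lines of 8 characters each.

Answer: ________
________
________
________
@@@@@@@@
________
________
________
________
________
________

Derivation:
Segment 0: (5,6) -> (7,6)
Segment 1: (7,6) -> (3,6)
Segment 2: (3,6) -> (1,6)
Segment 3: (1,6) -> (0,6)
Segment 4: (0,6) -> (6,6)
Segment 5: (6,6) -> (7,6)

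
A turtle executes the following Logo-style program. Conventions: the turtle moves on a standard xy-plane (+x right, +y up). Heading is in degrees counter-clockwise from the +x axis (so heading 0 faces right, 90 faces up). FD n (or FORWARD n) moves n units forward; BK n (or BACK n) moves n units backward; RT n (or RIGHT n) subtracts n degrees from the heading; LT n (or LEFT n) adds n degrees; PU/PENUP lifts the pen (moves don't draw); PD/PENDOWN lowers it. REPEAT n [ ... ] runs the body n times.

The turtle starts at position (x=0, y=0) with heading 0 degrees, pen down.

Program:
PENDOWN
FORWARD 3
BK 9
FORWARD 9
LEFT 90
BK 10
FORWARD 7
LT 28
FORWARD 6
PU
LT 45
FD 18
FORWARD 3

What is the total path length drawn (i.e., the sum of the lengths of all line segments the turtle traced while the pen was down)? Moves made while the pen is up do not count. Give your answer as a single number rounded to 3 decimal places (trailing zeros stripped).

Executing turtle program step by step:
Start: pos=(0,0), heading=0, pen down
PD: pen down
FD 3: (0,0) -> (3,0) [heading=0, draw]
BK 9: (3,0) -> (-6,0) [heading=0, draw]
FD 9: (-6,0) -> (3,0) [heading=0, draw]
LT 90: heading 0 -> 90
BK 10: (3,0) -> (3,-10) [heading=90, draw]
FD 7: (3,-10) -> (3,-3) [heading=90, draw]
LT 28: heading 90 -> 118
FD 6: (3,-3) -> (0.183,2.298) [heading=118, draw]
PU: pen up
LT 45: heading 118 -> 163
FD 18: (0.183,2.298) -> (-17.03,7.56) [heading=163, move]
FD 3: (-17.03,7.56) -> (-19.899,8.437) [heading=163, move]
Final: pos=(-19.899,8.437), heading=163, 6 segment(s) drawn

Segment lengths:
  seg 1: (0,0) -> (3,0), length = 3
  seg 2: (3,0) -> (-6,0), length = 9
  seg 3: (-6,0) -> (3,0), length = 9
  seg 4: (3,0) -> (3,-10), length = 10
  seg 5: (3,-10) -> (3,-3), length = 7
  seg 6: (3,-3) -> (0.183,2.298), length = 6
Total = 44

Answer: 44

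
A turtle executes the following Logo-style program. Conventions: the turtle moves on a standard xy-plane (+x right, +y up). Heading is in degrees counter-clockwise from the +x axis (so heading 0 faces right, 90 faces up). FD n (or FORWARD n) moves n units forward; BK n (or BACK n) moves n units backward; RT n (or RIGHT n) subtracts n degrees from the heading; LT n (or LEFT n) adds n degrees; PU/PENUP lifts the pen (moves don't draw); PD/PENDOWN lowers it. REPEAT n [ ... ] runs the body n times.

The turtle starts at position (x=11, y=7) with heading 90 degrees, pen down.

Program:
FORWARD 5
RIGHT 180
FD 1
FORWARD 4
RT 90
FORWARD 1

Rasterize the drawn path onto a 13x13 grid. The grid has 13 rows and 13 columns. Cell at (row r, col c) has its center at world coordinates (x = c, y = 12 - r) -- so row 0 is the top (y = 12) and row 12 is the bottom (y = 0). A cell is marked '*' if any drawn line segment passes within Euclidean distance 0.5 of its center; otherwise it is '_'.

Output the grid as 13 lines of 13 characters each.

Segment 0: (11,7) -> (11,12)
Segment 1: (11,12) -> (11,11)
Segment 2: (11,11) -> (11,7)
Segment 3: (11,7) -> (10,7)

Answer: ___________*_
___________*_
___________*_
___________*_
___________*_
__________**_
_____________
_____________
_____________
_____________
_____________
_____________
_____________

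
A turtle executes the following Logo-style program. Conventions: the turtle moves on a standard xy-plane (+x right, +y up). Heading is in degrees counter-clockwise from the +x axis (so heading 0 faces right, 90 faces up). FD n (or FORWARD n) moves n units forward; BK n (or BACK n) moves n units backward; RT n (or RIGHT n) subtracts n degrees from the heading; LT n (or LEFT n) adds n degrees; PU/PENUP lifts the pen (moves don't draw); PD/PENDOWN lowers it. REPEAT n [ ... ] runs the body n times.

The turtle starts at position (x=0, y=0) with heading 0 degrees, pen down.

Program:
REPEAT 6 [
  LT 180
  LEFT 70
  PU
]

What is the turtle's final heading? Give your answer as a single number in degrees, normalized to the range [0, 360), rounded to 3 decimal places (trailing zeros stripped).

Answer: 60

Derivation:
Executing turtle program step by step:
Start: pos=(0,0), heading=0, pen down
REPEAT 6 [
  -- iteration 1/6 --
  LT 180: heading 0 -> 180
  LT 70: heading 180 -> 250
  PU: pen up
  -- iteration 2/6 --
  LT 180: heading 250 -> 70
  LT 70: heading 70 -> 140
  PU: pen up
  -- iteration 3/6 --
  LT 180: heading 140 -> 320
  LT 70: heading 320 -> 30
  PU: pen up
  -- iteration 4/6 --
  LT 180: heading 30 -> 210
  LT 70: heading 210 -> 280
  PU: pen up
  -- iteration 5/6 --
  LT 180: heading 280 -> 100
  LT 70: heading 100 -> 170
  PU: pen up
  -- iteration 6/6 --
  LT 180: heading 170 -> 350
  LT 70: heading 350 -> 60
  PU: pen up
]
Final: pos=(0,0), heading=60, 0 segment(s) drawn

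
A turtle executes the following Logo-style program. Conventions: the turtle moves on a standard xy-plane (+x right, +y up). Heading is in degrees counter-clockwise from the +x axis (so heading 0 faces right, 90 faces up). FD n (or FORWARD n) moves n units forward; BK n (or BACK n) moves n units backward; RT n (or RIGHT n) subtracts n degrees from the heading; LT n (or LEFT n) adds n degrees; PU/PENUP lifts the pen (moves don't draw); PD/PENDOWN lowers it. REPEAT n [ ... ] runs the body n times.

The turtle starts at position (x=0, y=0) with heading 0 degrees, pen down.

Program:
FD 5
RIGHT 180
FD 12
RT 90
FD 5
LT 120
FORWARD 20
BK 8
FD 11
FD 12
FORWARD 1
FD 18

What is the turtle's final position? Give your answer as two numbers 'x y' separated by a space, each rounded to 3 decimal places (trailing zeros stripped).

Answer: -53.765 -22

Derivation:
Executing turtle program step by step:
Start: pos=(0,0), heading=0, pen down
FD 5: (0,0) -> (5,0) [heading=0, draw]
RT 180: heading 0 -> 180
FD 12: (5,0) -> (-7,0) [heading=180, draw]
RT 90: heading 180 -> 90
FD 5: (-7,0) -> (-7,5) [heading=90, draw]
LT 120: heading 90 -> 210
FD 20: (-7,5) -> (-24.321,-5) [heading=210, draw]
BK 8: (-24.321,-5) -> (-17.392,-1) [heading=210, draw]
FD 11: (-17.392,-1) -> (-26.919,-6.5) [heading=210, draw]
FD 12: (-26.919,-6.5) -> (-37.311,-12.5) [heading=210, draw]
FD 1: (-37.311,-12.5) -> (-38.177,-13) [heading=210, draw]
FD 18: (-38.177,-13) -> (-53.765,-22) [heading=210, draw]
Final: pos=(-53.765,-22), heading=210, 9 segment(s) drawn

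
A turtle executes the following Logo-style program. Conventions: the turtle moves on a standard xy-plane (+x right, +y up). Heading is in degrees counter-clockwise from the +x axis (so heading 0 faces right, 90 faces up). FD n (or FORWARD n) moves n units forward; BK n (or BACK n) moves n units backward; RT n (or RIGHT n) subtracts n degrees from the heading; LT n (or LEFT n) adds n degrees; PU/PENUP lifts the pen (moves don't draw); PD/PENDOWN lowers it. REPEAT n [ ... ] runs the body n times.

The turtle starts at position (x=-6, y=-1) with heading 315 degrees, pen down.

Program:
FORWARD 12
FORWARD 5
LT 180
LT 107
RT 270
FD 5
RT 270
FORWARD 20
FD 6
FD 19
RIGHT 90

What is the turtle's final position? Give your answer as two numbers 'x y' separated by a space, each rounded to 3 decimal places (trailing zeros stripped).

Executing turtle program step by step:
Start: pos=(-6,-1), heading=315, pen down
FD 12: (-6,-1) -> (2.485,-9.485) [heading=315, draw]
FD 5: (2.485,-9.485) -> (6.021,-13.021) [heading=315, draw]
LT 180: heading 315 -> 135
LT 107: heading 135 -> 242
RT 270: heading 242 -> 332
FD 5: (6.021,-13.021) -> (10.436,-15.368) [heading=332, draw]
RT 270: heading 332 -> 62
FD 20: (10.436,-15.368) -> (19.825,2.291) [heading=62, draw]
FD 6: (19.825,2.291) -> (22.642,7.588) [heading=62, draw]
FD 19: (22.642,7.588) -> (31.562,24.364) [heading=62, draw]
RT 90: heading 62 -> 332
Final: pos=(31.562,24.364), heading=332, 6 segment(s) drawn

Answer: 31.562 24.364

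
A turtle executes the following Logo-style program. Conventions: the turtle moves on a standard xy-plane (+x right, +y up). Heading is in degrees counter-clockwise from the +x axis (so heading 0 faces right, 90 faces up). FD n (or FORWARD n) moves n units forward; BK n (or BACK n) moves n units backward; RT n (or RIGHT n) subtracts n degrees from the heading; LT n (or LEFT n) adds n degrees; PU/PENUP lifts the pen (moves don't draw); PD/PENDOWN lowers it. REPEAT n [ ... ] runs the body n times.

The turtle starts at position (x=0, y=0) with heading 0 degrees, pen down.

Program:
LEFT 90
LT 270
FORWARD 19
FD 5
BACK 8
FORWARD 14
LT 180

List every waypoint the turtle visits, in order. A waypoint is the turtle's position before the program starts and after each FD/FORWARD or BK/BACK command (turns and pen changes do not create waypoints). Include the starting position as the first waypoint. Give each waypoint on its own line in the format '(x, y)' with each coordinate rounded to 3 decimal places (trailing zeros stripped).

Executing turtle program step by step:
Start: pos=(0,0), heading=0, pen down
LT 90: heading 0 -> 90
LT 270: heading 90 -> 0
FD 19: (0,0) -> (19,0) [heading=0, draw]
FD 5: (19,0) -> (24,0) [heading=0, draw]
BK 8: (24,0) -> (16,0) [heading=0, draw]
FD 14: (16,0) -> (30,0) [heading=0, draw]
LT 180: heading 0 -> 180
Final: pos=(30,0), heading=180, 4 segment(s) drawn
Waypoints (5 total):
(0, 0)
(19, 0)
(24, 0)
(16, 0)
(30, 0)

Answer: (0, 0)
(19, 0)
(24, 0)
(16, 0)
(30, 0)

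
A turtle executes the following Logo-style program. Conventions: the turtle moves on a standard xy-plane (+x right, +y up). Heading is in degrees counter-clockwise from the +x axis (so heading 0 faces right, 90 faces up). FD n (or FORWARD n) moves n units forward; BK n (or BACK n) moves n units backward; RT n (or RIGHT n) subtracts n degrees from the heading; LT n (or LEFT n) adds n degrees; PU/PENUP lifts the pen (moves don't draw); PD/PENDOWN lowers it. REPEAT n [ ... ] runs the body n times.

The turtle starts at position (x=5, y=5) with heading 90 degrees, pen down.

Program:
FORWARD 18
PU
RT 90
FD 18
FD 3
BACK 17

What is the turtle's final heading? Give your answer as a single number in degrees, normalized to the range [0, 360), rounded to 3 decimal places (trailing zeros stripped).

Executing turtle program step by step:
Start: pos=(5,5), heading=90, pen down
FD 18: (5,5) -> (5,23) [heading=90, draw]
PU: pen up
RT 90: heading 90 -> 0
FD 18: (5,23) -> (23,23) [heading=0, move]
FD 3: (23,23) -> (26,23) [heading=0, move]
BK 17: (26,23) -> (9,23) [heading=0, move]
Final: pos=(9,23), heading=0, 1 segment(s) drawn

Answer: 0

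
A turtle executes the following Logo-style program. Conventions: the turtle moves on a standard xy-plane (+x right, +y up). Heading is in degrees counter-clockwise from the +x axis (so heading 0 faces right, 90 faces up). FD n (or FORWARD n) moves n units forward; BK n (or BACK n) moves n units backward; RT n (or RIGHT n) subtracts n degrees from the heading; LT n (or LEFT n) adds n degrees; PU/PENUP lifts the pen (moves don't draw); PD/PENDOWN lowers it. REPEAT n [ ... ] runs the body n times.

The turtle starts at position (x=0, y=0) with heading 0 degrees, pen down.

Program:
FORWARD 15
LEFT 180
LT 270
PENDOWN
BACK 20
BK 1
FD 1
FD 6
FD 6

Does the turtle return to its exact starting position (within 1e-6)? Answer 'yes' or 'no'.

Answer: no

Derivation:
Executing turtle program step by step:
Start: pos=(0,0), heading=0, pen down
FD 15: (0,0) -> (15,0) [heading=0, draw]
LT 180: heading 0 -> 180
LT 270: heading 180 -> 90
PD: pen down
BK 20: (15,0) -> (15,-20) [heading=90, draw]
BK 1: (15,-20) -> (15,-21) [heading=90, draw]
FD 1: (15,-21) -> (15,-20) [heading=90, draw]
FD 6: (15,-20) -> (15,-14) [heading=90, draw]
FD 6: (15,-14) -> (15,-8) [heading=90, draw]
Final: pos=(15,-8), heading=90, 6 segment(s) drawn

Start position: (0, 0)
Final position: (15, -8)
Distance = 17; >= 1e-6 -> NOT closed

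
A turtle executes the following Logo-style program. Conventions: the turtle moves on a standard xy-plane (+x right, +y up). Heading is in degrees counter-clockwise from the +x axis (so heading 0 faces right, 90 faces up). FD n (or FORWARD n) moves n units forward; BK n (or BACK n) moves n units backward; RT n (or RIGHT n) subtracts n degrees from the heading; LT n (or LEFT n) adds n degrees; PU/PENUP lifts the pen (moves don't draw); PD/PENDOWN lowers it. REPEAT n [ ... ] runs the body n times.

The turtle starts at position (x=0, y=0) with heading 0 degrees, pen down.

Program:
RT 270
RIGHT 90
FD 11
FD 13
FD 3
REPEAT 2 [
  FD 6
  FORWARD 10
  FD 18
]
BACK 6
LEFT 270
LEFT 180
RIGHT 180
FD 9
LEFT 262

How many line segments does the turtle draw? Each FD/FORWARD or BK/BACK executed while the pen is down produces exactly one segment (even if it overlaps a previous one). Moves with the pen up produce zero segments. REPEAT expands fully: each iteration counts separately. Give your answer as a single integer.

Executing turtle program step by step:
Start: pos=(0,0), heading=0, pen down
RT 270: heading 0 -> 90
RT 90: heading 90 -> 0
FD 11: (0,0) -> (11,0) [heading=0, draw]
FD 13: (11,0) -> (24,0) [heading=0, draw]
FD 3: (24,0) -> (27,0) [heading=0, draw]
REPEAT 2 [
  -- iteration 1/2 --
  FD 6: (27,0) -> (33,0) [heading=0, draw]
  FD 10: (33,0) -> (43,0) [heading=0, draw]
  FD 18: (43,0) -> (61,0) [heading=0, draw]
  -- iteration 2/2 --
  FD 6: (61,0) -> (67,0) [heading=0, draw]
  FD 10: (67,0) -> (77,0) [heading=0, draw]
  FD 18: (77,0) -> (95,0) [heading=0, draw]
]
BK 6: (95,0) -> (89,0) [heading=0, draw]
LT 270: heading 0 -> 270
LT 180: heading 270 -> 90
RT 180: heading 90 -> 270
FD 9: (89,0) -> (89,-9) [heading=270, draw]
LT 262: heading 270 -> 172
Final: pos=(89,-9), heading=172, 11 segment(s) drawn
Segments drawn: 11

Answer: 11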